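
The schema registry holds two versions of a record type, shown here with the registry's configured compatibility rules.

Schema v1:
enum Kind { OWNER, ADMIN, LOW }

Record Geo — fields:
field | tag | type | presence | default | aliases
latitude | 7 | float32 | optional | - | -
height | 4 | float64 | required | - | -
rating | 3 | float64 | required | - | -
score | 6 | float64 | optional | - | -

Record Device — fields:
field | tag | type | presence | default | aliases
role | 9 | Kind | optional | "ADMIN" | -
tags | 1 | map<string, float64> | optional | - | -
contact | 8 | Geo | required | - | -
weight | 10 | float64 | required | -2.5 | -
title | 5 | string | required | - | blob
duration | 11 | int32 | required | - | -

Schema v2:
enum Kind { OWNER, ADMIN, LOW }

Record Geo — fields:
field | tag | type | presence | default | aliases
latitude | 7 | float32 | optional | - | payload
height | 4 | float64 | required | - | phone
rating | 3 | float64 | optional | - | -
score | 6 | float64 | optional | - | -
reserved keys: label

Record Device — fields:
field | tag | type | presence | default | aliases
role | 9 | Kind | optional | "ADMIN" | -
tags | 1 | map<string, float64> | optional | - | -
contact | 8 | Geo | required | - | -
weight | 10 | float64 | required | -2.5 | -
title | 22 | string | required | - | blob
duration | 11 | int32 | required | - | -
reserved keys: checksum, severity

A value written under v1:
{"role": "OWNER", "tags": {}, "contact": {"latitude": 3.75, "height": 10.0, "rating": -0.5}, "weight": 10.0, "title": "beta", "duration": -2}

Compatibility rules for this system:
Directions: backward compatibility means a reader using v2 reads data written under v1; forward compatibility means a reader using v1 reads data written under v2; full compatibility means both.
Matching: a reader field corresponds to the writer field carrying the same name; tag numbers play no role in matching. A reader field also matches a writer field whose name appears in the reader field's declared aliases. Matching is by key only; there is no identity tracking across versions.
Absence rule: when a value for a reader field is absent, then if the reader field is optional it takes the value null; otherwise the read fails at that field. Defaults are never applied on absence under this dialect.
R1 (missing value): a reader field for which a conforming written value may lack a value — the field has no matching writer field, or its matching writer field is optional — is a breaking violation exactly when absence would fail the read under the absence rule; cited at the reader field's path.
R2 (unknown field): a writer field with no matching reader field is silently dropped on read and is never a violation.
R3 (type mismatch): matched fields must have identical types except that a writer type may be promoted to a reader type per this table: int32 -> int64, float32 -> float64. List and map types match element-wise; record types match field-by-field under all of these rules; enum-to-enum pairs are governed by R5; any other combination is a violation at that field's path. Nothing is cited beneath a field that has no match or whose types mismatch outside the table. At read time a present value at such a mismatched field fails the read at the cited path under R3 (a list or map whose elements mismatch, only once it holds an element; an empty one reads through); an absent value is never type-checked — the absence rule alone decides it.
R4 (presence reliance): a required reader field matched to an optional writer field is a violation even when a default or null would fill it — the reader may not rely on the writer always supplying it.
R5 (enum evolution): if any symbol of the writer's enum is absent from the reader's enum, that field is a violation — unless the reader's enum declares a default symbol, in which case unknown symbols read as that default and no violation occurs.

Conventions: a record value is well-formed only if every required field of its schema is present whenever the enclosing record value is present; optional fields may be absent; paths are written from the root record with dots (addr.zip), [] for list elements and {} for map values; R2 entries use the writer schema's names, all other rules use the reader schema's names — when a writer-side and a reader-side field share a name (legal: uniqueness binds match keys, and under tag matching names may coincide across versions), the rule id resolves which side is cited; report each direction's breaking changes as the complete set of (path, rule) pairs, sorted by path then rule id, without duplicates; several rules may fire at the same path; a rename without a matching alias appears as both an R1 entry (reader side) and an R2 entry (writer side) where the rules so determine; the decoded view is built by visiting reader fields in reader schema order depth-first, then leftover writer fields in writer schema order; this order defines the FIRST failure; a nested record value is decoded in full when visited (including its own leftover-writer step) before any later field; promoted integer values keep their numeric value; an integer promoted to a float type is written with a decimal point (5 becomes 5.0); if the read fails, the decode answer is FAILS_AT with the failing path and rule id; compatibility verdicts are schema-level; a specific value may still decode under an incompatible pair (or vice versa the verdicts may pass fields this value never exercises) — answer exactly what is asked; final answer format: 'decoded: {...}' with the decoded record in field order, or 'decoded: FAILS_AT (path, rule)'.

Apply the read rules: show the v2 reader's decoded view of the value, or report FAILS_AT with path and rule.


in Device below, arrows point writer -> reader
decode (reader v2):
  role := "OWNER"
  tags := {}
  contact.latitude := 3.75
  contact.height := 10.0
  contact.rating := -0.5
  contact.score := null (not supplied -> null)
  weight := 10.0
  title := "beta"
  duration := -2
  => decoded: {"role": "OWNER", "tags": {}, "contact": {"latitude": 3.75, "height": 10.0, "rating": -0.5, "score": null}, "weight": 10.0, "title": "beta", "duration": -2}
the other Device changes do not affect what is asked:
  field title in record Device: tag 5 changed to 22 -> inert under this dialect — no rule fires on Device and the result does not move
  field rating in record Geo: required changed to optional -> a verdict-level change on Device — the shown value reads the same

decoded: {"role": "OWNER", "tags": {}, "contact": {"latitude": 3.75, "height": 10.0, "rating": -0.5, "score": null}, "weight": 10.0, "title": "beta", "duration": -2}


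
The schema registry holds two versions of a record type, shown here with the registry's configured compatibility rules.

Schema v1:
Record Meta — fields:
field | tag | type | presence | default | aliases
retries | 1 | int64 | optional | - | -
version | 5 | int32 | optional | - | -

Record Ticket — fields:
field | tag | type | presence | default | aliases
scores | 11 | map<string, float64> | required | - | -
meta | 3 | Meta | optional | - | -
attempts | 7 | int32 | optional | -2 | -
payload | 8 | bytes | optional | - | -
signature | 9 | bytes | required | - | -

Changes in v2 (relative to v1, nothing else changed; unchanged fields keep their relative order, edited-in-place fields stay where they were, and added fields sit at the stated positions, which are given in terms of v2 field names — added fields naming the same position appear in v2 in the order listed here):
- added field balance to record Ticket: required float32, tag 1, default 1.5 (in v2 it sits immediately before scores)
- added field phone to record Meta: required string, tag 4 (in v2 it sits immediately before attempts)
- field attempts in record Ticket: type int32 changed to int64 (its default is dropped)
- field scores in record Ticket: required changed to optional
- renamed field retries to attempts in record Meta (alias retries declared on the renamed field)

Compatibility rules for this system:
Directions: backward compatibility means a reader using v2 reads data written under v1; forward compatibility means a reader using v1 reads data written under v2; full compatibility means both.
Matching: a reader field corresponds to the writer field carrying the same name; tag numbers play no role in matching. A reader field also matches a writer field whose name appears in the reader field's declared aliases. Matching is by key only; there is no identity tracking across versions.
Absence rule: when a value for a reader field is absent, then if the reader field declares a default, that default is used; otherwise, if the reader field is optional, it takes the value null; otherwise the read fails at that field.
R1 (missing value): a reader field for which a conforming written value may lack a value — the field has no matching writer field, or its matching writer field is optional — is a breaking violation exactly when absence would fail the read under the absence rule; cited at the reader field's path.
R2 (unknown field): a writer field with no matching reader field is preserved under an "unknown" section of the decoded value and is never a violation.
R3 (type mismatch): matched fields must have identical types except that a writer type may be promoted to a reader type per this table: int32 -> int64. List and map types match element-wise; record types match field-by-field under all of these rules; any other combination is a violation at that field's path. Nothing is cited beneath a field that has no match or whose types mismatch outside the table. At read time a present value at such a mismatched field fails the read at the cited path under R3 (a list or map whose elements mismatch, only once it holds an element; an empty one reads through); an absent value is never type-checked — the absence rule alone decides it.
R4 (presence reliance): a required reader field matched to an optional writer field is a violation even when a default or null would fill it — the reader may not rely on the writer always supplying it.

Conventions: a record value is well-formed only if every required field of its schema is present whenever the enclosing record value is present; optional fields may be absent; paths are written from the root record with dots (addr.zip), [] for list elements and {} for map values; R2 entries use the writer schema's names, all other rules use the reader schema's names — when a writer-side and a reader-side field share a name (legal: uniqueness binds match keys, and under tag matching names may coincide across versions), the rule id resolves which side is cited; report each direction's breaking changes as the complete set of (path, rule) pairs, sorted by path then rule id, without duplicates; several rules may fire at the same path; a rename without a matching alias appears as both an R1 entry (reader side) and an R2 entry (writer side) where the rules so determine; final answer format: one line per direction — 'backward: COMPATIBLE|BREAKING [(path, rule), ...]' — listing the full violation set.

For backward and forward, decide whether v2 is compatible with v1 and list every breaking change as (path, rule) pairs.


backward: BREAKING [(meta.phone, R1)]; forward: BREAKING [(attempts, R3), (scores, R1), (scores, R4)]

in Ticket below, arrows point writer -> reader
backward for Ticket (reader v2, writer v1):
  balance: no writer match
  map<string, float64> -> map<string, float64>, writer required: scores aligns to scores
  Meta -> Meta, writer optional: meta aligns to meta
  int32 -> int64, writer optional: attempts aligns to attempts
  bytes -> bytes, writer optional: payload aligns to payload
  bytes -> bytes, writer required: signature aligns to signature
  meta.phone: no writer match
  int64 -> int64, writer optional: meta.attempts aligns to meta.retries
  int32 -> int32, writer optional: meta.version aligns to meta.version
  violation R1 at meta.phone
  backward on Ticket therefore BREAKING (1)
forward for Ticket (reader v1, writer v2):
  map<string, float64> -> map<string, float64>, writer optional: scores aligns to scores
  Meta -> Meta, writer optional: meta aligns to meta
  int64 -> int32, writer optional: attempts aligns to attempts
  bytes -> bytes, writer optional: payload aligns to payload
  bytes -> bytes, writer required: signature aligns to signature
  writer field balance has no reader counterpart
  meta.retries: no writer match
  int32 -> int32, writer optional: meta.version aligns to meta.version
  writer field meta.phone has no reader counterpart
  writer field meta.attempts has no reader counterpart
  violation R3 at attempts
  violation R1 at scores
  violation R4 at scores
  forward on Ticket therefore BREAKING (3)


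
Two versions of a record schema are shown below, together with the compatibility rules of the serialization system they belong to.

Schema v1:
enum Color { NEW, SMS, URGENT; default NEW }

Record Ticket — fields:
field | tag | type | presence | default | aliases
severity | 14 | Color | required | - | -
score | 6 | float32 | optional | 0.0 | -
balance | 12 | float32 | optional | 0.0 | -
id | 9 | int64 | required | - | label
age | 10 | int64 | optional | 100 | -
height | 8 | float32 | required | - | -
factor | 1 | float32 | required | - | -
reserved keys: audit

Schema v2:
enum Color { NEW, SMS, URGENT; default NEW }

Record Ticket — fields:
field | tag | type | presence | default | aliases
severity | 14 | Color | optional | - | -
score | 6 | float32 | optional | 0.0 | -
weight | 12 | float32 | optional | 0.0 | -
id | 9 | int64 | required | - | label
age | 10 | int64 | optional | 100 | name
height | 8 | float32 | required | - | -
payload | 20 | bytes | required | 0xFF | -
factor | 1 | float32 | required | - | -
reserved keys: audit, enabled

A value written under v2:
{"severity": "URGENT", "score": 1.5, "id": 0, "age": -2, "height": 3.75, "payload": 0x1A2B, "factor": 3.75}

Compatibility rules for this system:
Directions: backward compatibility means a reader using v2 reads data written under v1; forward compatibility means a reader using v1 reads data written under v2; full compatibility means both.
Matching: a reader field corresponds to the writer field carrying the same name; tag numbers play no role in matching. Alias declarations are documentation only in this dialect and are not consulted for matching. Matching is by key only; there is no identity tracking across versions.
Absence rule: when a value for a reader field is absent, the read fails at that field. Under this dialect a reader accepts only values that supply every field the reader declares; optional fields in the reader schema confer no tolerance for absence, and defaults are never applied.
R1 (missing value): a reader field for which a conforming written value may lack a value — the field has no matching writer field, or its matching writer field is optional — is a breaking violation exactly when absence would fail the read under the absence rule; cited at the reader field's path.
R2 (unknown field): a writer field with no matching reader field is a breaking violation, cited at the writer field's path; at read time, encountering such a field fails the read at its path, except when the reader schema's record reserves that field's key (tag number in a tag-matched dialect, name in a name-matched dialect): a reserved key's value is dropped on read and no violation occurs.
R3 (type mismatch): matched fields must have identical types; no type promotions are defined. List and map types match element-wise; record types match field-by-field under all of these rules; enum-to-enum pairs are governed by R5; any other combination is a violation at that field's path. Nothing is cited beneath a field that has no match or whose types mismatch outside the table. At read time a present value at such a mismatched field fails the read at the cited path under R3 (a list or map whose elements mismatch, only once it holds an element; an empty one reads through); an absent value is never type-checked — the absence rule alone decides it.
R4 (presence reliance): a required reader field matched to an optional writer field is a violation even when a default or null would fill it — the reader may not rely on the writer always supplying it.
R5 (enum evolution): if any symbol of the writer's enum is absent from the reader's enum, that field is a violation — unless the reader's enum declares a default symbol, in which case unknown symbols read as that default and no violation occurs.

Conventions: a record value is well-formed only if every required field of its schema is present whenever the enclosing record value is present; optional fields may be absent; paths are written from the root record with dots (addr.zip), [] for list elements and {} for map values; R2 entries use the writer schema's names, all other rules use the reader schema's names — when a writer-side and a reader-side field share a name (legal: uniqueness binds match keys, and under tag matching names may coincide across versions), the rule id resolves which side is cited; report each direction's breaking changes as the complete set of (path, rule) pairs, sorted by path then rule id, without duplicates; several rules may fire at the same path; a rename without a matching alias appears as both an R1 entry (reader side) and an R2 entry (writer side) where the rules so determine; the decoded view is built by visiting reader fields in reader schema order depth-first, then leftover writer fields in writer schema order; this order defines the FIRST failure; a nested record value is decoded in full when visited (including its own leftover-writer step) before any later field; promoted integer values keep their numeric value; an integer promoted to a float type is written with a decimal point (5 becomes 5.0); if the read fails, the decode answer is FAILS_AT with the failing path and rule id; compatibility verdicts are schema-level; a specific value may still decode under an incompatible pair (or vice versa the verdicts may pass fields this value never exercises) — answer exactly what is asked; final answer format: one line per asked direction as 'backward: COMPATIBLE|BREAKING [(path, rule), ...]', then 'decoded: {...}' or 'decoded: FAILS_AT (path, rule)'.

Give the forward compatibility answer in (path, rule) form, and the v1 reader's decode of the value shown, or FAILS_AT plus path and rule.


forward: BREAKING [(age, R1), (balance, R1), (payload, R2), (score, R1), (severity, R1), (severity, R4), (weight, R2)]; decoded: FAILS_AT (balance, R1)

arrows below run writer -> reader for Ticket
forward for Ticket (reader v1, writer v2):
  writer optional, Color -> Color: reader severity maps from writer severity
  writer optional, float32 -> float32: reader score maps from writer score
  balance: no writer-side match
  writer required, int64 -> int64: reader id maps from writer id
  writer optional, int64 -> int64: reader age maps from writer age
  writer required, float32 -> float32: reader height maps from writer height
  writer required, float32 -> float32: reader factor maps from writer factor
  weight (writer side), unknown to reader
  payload (writer side), unknown to reader
  R1 fires at age
  R1 fires at balance
  R2 fires at payload
  R1 fires at score
  R1 fires at severity
  R4 fires at severity
  R2 fires at weight
  => forward verdict for Ticket: BREAKING, 7 violation(s)
decode walk for Ticket under reader schema v1:
  severity := "URGENT"
  score := 1.5
  read fails at balance under R1 (no fill)
  => FAILS_AT (balance, R1)


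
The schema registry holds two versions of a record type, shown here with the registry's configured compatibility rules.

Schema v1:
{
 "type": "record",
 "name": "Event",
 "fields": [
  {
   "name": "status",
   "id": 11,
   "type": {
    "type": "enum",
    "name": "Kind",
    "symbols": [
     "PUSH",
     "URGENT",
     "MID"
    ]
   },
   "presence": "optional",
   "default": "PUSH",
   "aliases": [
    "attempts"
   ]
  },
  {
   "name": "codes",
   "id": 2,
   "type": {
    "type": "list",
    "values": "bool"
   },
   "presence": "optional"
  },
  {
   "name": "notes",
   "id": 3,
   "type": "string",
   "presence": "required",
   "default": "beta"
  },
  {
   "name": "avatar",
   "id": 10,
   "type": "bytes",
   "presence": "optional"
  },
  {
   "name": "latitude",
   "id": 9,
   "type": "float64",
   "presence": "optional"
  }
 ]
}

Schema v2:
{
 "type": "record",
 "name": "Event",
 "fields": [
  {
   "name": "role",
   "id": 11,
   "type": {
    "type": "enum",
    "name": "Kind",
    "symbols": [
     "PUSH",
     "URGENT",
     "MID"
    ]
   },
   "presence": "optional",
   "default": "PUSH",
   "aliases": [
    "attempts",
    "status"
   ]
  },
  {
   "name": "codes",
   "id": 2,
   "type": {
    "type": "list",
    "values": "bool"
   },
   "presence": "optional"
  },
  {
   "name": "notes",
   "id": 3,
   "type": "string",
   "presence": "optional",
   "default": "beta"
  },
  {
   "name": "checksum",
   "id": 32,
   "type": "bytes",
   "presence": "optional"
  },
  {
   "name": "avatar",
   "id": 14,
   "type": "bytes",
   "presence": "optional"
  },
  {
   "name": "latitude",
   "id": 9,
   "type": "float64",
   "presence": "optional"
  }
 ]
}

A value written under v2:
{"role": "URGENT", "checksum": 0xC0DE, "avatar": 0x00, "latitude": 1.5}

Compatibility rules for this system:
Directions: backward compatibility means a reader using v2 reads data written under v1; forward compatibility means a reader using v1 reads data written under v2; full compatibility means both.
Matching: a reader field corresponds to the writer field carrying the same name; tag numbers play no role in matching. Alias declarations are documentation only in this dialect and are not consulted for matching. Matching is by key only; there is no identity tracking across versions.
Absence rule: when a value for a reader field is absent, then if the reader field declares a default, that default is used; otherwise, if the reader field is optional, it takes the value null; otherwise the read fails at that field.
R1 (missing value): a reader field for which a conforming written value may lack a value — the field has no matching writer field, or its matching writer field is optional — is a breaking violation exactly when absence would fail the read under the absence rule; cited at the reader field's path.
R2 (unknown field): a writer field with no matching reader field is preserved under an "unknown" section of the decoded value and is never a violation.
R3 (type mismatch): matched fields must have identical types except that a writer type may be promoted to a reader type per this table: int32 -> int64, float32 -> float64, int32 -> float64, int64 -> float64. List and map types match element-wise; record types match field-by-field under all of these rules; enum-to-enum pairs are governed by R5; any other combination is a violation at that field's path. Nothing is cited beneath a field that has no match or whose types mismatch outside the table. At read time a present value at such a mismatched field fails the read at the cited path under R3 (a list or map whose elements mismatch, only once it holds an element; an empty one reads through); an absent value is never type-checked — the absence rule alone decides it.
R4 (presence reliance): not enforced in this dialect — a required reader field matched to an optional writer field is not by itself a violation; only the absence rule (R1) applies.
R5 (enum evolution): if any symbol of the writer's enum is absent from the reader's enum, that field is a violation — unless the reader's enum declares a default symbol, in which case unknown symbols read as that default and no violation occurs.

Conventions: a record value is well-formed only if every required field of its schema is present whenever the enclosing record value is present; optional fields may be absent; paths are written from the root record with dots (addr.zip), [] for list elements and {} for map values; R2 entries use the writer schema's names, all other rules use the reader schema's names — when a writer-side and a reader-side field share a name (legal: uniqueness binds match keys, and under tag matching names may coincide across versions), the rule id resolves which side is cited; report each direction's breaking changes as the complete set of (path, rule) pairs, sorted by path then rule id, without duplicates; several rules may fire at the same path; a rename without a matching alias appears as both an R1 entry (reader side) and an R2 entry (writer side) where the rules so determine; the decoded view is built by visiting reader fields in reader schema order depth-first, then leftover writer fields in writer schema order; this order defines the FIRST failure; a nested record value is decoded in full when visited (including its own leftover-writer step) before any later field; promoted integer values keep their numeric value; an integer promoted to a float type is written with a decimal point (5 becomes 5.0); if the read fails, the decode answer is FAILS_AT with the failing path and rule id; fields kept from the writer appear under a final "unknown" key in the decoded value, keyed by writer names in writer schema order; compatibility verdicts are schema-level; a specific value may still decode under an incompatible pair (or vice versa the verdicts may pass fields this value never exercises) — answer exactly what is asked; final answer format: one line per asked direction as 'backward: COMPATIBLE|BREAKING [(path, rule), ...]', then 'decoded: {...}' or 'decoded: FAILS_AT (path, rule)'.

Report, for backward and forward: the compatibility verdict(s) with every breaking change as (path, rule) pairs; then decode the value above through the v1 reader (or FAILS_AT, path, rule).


each type pair in Event: writer, then reader
backward on Event — v2 reading data written by v1:
  no writer field matches reader role
  writer optional, list<bool> -> list<bool>: reader codes maps from writer codes
  writer required, string -> string: reader notes maps from writer notes
  no writer field matches reader checksum
  writer optional, bytes -> bytes: reader avatar maps from writer avatar
  writer optional, float64 -> float64: reader latitude maps from writer latitude
  leftover writer field: status
  => no violations; backward on Event: COMPATIBLE
forward on Event — v1 reading data written by v2:
  no writer field matches reader status
  writer optional, list<bool> -> list<bool>: reader codes maps from writer codes
  writer optional, string -> string: reader notes maps from writer notes
  writer optional, bytes -> bytes: reader avatar maps from writer avatar
  writer optional, float64 -> float64: reader latitude maps from writer latitude
  leftover writer field: role
  leftover writer field: checksum
  => no violations; forward on Event: COMPATIBLE
decoding the Event value with the v1 reader:
  status := "PUSH" (absent -> default)
  codes := null (absent, optional -> null)
  notes := "beta" (absent -> default)
  avatar := 0x00
  latitude := 1.5
  writer role: kept under "unknown"
  writer checksum: kept under "unknown"
  => decoded: {"status": "PUSH", "codes": null, "notes": "beta", "avatar": 0x00, "latitude": 1.5, "unknown": {"role": "URGENT", "checksum": 0xC0DE}}

backward: COMPATIBLE []; forward: COMPATIBLE []; decoded: {"status": "PUSH", "codes": null, "notes": "beta", "avatar": 0x00, "latitude": 1.5, "unknown": {"role": "URGENT", "checksum": 0xC0DE}}


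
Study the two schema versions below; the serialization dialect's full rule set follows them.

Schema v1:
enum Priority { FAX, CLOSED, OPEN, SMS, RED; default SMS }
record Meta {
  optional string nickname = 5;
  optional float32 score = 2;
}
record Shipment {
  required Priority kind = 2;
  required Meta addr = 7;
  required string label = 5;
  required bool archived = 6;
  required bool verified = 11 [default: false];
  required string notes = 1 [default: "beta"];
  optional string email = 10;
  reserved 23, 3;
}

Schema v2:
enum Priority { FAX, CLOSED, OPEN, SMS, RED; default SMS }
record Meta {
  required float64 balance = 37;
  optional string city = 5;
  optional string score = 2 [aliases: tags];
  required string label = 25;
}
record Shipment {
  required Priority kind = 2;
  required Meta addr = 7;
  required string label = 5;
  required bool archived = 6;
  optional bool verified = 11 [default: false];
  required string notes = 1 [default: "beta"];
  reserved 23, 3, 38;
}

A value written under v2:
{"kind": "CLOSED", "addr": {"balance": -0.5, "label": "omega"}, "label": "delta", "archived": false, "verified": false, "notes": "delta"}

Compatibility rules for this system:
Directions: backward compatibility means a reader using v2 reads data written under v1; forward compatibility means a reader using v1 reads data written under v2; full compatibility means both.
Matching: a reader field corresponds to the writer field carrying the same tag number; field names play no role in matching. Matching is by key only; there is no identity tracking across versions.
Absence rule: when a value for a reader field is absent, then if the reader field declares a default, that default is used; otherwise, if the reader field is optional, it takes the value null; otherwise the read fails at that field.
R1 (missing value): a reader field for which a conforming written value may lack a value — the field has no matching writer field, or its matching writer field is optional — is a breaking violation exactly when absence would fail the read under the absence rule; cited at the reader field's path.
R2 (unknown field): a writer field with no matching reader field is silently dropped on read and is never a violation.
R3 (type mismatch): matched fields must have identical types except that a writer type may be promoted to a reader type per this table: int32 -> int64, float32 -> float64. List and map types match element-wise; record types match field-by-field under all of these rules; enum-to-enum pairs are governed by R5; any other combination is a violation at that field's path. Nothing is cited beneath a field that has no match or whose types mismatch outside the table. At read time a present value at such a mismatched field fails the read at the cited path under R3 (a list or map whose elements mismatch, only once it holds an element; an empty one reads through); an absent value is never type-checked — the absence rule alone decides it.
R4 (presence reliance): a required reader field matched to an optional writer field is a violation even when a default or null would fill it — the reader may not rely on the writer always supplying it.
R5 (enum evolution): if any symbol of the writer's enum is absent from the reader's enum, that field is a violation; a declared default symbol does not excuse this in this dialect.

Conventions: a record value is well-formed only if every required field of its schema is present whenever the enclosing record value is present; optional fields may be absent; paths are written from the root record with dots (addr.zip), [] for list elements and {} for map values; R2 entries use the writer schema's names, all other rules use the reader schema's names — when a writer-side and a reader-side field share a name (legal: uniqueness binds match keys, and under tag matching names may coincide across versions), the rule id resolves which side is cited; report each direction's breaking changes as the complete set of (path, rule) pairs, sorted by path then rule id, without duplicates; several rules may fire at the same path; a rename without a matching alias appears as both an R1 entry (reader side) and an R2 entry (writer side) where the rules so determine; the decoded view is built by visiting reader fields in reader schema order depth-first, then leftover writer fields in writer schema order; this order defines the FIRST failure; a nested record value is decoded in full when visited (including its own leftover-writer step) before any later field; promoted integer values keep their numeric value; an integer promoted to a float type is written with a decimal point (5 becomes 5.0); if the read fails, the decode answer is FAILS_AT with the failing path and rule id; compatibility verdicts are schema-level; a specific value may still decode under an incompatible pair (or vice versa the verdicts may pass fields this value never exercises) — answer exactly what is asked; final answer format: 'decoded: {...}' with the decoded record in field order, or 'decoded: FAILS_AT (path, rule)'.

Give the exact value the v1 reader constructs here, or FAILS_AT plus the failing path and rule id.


decoded: {"kind": "CLOSED", "addr": {"nickname": null, "score": null}, "label": "delta", "archived": false, "verified": false, "notes": "delta", "email": null}

in Shipment below, arrows point writer -> reader
decoding the Shipment value with the v1 reader:
  kind := "CLOSED"
  addr.nickname := null (not supplied -> null)
  addr.score := null (not supplied -> null)
  writer addr.balance: unmatched, discarded
  writer addr.label: unmatched, discarded
  label := "delta"
  archived := false
  verified := false
  notes := "delta"
  email := null (not supplied -> null)
  => decoded: {"kind": "CLOSED", "addr": {"nickname": null, "score": null}, "label": "delta", "archived": false, "verified": false, "notes": "delta", "email": null}
ruling out the remaining Shipment differences:
  renamed field nickname to city in record Meta -> fires no rule on Shipment under this dialect and leaves the result unchanged
  field score in record Meta: type float32 changed to string -> affects the rule determinations only; this particular Shipment value decodes identically
  added field label to record Meta: required string, tag 25 (in v2 it sits last) -> affects the rule determinations only; this particular Shipment value decodes identically
  field verified in record Shipment: required changed to optional -> affects the rule determinations only; this particular Shipment value decodes identically
  removed field email from record Shipment -> fires no rule on Shipment under this dialect and leaves the result unchanged
  added field balance to record Meta: required float64, tag 37 (in v2 it sits immediately before city) -> affects the rule determinations only; this particular Shipment value decodes identically


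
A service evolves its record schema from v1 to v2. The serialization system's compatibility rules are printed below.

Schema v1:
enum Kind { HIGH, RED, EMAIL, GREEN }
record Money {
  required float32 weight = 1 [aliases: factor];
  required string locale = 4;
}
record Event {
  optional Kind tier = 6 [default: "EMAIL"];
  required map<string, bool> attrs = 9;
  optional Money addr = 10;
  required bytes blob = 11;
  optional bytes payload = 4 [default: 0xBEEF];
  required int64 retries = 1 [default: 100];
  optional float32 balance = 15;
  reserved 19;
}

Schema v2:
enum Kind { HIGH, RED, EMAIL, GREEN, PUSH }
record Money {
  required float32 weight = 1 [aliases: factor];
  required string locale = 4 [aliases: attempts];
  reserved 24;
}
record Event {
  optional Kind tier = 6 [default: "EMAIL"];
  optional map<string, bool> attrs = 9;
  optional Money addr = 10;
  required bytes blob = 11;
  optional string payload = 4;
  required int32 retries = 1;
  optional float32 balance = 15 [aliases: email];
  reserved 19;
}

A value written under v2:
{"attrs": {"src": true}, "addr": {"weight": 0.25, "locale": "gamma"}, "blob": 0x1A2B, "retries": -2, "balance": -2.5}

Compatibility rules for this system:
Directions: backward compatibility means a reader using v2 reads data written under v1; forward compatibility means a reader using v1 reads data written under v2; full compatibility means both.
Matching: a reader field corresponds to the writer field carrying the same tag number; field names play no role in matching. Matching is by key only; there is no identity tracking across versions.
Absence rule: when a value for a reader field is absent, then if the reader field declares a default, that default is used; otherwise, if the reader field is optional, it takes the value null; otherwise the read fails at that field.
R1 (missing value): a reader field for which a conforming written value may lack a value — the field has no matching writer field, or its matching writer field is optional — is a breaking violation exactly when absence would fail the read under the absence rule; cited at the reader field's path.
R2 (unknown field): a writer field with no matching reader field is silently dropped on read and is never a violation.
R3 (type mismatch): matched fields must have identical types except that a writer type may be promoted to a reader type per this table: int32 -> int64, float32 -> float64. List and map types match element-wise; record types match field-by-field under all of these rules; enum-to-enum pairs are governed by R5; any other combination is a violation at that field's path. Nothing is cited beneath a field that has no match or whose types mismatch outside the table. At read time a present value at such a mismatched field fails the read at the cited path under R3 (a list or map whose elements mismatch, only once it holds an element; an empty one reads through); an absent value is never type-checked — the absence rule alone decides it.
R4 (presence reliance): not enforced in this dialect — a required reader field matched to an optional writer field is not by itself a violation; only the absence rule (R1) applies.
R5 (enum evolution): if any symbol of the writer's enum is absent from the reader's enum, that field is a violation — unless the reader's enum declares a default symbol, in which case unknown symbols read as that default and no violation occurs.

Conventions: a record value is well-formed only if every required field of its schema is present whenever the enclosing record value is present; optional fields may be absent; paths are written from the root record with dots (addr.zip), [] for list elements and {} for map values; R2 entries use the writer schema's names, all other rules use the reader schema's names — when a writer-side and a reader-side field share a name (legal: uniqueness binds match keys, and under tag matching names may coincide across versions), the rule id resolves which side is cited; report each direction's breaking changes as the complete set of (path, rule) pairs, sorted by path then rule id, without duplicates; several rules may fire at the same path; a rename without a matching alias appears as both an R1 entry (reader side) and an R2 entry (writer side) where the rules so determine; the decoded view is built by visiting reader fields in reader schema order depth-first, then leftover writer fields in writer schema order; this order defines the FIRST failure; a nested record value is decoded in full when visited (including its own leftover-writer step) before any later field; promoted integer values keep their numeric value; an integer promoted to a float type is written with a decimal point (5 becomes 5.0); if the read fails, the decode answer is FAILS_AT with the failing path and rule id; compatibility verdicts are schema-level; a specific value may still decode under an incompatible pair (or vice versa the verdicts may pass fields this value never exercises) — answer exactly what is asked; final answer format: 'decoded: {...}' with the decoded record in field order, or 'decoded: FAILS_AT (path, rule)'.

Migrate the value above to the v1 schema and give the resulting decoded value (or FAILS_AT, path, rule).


decoded: {"tier": "EMAIL", "attrs": {"src": true}, "addr": {"weight": 0.25, "locale": "gamma"}, "blob": 0x1A2B, "payload": 0xBEEF, "retries": -2, "balance": -2.5}

arrows below run writer -> reader for Event
migrating the Event value to v1:
  tier := "EMAIL" (absent -> default)
  attrs := {"src": true}
  addr.weight := 0.25
  addr.locale := "gamma"
  blob := 0x1A2B
  payload := 0xBEEF (absent -> default)
  retries := -2 (int32 -> int64)
  balance := -2.5
  => decoded: {"tier": "EMAIL", "attrs": {"src": true}, "addr": {"weight": 0.25, "locale": "gamma"}, "blob": 0x1A2B, "payload": 0xBEEF, "retries": -2, "balance": -2.5}
the rest of the Event diff is inert for this question:
  field retries in record Event: type int64 changed to int32 (its default is dropped) -> shifts the Event verdicts, not this decode
  field payload in record Event: type bytes changed to string (its default is dropped) -> shifts the Event verdicts, not this decode
  field attrs in record Event: required changed to optional -> shifts the Event verdicts, not this decode
  enum Kind (field tier in record Event): symbol PUSH added -> shifts the Event verdicts, not this decode
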